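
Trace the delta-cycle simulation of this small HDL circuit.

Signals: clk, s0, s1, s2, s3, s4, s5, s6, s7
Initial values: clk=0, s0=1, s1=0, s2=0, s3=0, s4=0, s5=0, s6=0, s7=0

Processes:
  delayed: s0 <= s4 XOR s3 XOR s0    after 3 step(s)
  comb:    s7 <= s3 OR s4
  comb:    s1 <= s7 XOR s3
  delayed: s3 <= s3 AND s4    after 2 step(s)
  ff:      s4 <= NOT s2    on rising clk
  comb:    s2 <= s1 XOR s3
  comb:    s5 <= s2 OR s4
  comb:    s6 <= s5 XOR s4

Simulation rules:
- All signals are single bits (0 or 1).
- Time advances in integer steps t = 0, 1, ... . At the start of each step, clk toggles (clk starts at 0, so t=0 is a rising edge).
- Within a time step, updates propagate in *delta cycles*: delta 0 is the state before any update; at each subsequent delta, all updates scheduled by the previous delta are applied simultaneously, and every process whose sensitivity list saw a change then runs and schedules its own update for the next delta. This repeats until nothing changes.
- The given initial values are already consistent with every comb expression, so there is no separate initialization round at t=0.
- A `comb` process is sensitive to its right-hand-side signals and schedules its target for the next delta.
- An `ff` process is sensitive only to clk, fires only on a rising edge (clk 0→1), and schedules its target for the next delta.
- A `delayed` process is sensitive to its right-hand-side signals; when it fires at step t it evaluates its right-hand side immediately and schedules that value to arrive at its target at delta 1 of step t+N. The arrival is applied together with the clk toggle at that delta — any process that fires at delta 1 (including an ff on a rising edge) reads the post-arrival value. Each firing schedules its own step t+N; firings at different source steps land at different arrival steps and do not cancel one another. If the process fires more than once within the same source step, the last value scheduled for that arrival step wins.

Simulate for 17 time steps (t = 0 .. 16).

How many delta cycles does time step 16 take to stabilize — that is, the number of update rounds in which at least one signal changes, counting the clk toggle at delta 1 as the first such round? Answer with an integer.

[bits: s6,s4,clk,s1,s7,s0,s2,s5,s3]
t=0: Δ0=000001000 Δ1=001001000 Δ2=011001000 Δ3=111011010 Δ4=011111010 Δ5=011111110 | 5Δ
t=1: Δ0=011111110 Δ1=010111110 | 1Δ
t=2: Δ0=010111110 Δ1=011111110 Δ2=001111110 Δ3=101101110 Δ4=101001110 Δ5=101001010 Δ6=101001000 Δ7=001001000 | 7Δ
t=3: Δ0=001001000 Δ1=000000000 | 1Δ
t=4: Δ0=000000000 Δ1=001000000 Δ2=011000000 Δ3=111010010 Δ4=011110010 Δ5=011110110 | 5Δ
t=5: Δ0=011110110 Δ1=010111110 | 1Δ
t=6: Δ0=010111110 Δ1=011110110 Δ2=001110110 Δ3=101100110 Δ4=101000110 Δ5=101000010 Δ6=101000000 Δ7=001000000 | 7Δ
t=7: Δ0=001000000 Δ1=000001000 | 1Δ
t=8: Δ0=000001000 Δ1=001000000 Δ2=011000000 Δ3=111010010 Δ4=011110010 Δ5=011110110 | 5Δ
t=9: Δ0=011110110 Δ1=010110110 | 1Δ
t=10: Δ0=010110110 Δ1=011111110 Δ2=001111110 Δ3=101101110 Δ4=101001110 Δ5=101001010 Δ6=101001000 Δ7=001001000 | 7Δ
t=11: Δ0=001001000 Δ1=000001000 | 1Δ
t=12: Δ0=000001000 Δ1=001001000 Δ2=011001000 Δ3=111011010 Δ4=011111010 Δ5=011111110 | 5Δ
t=13: Δ0=011111110 Δ1=010111110 | 1Δ
t=14: Δ0=010111110 Δ1=011111110 Δ2=001111110 Δ3=101101110 Δ4=101001110 Δ5=101001010 Δ6=101001000 Δ7=001001000 | 7Δ
t=15: Δ0=001001000 Δ1=000000000 | 1Δ
t=16: Δ0=000000000 Δ1=001000000 Δ2=011000000 Δ3=111010010 Δ4=011110010 Δ5=011110110 | 5Δ

5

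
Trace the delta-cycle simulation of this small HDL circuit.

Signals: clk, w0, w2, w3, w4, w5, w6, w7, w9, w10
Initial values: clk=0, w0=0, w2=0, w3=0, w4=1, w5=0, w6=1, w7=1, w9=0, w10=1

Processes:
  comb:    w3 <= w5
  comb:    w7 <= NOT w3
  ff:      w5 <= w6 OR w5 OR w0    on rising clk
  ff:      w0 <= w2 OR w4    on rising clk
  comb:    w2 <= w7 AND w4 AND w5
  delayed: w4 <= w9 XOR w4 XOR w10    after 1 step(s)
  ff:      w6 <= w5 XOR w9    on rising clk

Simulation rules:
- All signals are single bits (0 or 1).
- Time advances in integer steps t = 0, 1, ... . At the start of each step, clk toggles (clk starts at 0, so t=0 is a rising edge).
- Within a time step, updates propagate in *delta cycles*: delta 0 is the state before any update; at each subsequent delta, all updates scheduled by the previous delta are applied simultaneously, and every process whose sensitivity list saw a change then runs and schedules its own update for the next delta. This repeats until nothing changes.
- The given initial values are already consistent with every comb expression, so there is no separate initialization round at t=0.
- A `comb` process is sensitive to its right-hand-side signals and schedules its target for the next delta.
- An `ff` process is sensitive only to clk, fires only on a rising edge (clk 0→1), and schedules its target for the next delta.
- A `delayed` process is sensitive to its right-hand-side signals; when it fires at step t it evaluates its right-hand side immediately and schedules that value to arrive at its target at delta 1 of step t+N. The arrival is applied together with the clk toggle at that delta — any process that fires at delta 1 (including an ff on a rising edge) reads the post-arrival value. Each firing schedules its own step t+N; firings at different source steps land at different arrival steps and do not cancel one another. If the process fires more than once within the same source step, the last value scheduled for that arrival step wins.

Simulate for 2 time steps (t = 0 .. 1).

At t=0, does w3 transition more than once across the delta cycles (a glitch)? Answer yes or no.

t=0 Δ0: w4=1 w6=1 w2=0 w3=0 w5=0 w9=0 w0=0 clk=0 w10=1 w7=1
  Δ1: clk:0→1
  Δ2: w6:1→0, w5:0→1, w0:0→1
  Δ3: w2:0→1, w3:0→1
  Δ4: w7:1→0
  Δ5: w2:1→0
  (5Δ to stable)
t=1 Δ0: w4=1 w6=0 w2=0 w3=1 w5=1 w9=0 w0=1 clk=1 w10=1 w7=0
  Δ1: clk:1→0
  (1Δ to stable)

no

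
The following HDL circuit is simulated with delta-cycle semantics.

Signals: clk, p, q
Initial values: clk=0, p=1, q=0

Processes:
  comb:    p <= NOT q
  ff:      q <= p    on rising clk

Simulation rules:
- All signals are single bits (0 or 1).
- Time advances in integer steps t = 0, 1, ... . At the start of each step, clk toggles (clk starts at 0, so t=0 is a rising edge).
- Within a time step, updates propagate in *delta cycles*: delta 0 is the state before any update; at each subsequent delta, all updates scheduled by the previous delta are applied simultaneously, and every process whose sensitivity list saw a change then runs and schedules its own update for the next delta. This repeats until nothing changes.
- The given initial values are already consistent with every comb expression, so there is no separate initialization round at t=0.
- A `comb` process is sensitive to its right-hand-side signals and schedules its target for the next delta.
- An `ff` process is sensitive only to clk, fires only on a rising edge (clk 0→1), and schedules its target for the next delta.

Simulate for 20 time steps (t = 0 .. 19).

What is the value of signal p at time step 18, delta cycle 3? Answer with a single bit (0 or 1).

1

t0.Δ0 clk=0 q=0 p=1
t0.Δ1 clk=1 q=0 p=1
t0.Δ2 clk=1 q=1 p=1
t0.Δ3 clk=1 q=1 p=0
t1.Δ0 clk=1 q=1 p=0
t1.Δ1 clk=0 q=1 p=0
t2.Δ0 clk=0 q=1 p=0
t2.Δ1 clk=1 q=1 p=0
t2.Δ2 clk=1 q=0 p=0
t2.Δ3 clk=1 q=0 p=1
t3.Δ0 clk=1 q=0 p=1
t3.Δ1 clk=0 q=0 p=1
t4.Δ0 clk=0 q=0 p=1
t4.Δ1 clk=1 q=0 p=1
t4.Δ2 clk=1 q=1 p=1
t4.Δ3 clk=1 q=1 p=0
t5.Δ0 clk=1 q=1 p=0
t5.Δ1 clk=0 q=1 p=0
t6.Δ0 clk=0 q=1 p=0
t6.Δ1 clk=1 q=1 p=0
t6.Δ2 clk=1 q=0 p=0
t6.Δ3 clk=1 q=0 p=1
t7.Δ0 clk=1 q=0 p=1
t7.Δ1 clk=0 q=0 p=1
t8.Δ0 clk=0 q=0 p=1
t8.Δ1 clk=1 q=0 p=1
t8.Δ2 clk=1 q=1 p=1
t8.Δ3 clk=1 q=1 p=0
t9.Δ0 clk=1 q=1 p=0
t9.Δ1 clk=0 q=1 p=0
t10.Δ0 clk=0 q=1 p=0
t10.Δ1 clk=1 q=1 p=0
t10.Δ2 clk=1 q=0 p=0
t10.Δ3 clk=1 q=0 p=1
t11.Δ0 clk=1 q=0 p=1
t11.Δ1 clk=0 q=0 p=1
t12.Δ0 clk=0 q=0 p=1
t12.Δ1 clk=1 q=0 p=1
t12.Δ2 clk=1 q=1 p=1
t12.Δ3 clk=1 q=1 p=0
t13.Δ0 clk=1 q=1 p=0
t13.Δ1 clk=0 q=1 p=0
t14.Δ0 clk=0 q=1 p=0
t14.Δ1 clk=1 q=1 p=0
t14.Δ2 clk=1 q=0 p=0
t14.Δ3 clk=1 q=0 p=1
t15.Δ0 clk=1 q=0 p=1
t15.Δ1 clk=0 q=0 p=1
t16.Δ0 clk=0 q=0 p=1
t16.Δ1 clk=1 q=0 p=1
t16.Δ2 clk=1 q=1 p=1
t16.Δ3 clk=1 q=1 p=0
t17.Δ0 clk=1 q=1 p=0
t17.Δ1 clk=0 q=1 p=0
t18.Δ0 clk=0 q=1 p=0
t18.Δ1 clk=1 q=1 p=0
t18.Δ2 clk=1 q=0 p=0
t18.Δ3 clk=1 q=0 p=1
t19.Δ0 clk=1 q=0 p=1
t19.Δ1 clk=0 q=0 p=1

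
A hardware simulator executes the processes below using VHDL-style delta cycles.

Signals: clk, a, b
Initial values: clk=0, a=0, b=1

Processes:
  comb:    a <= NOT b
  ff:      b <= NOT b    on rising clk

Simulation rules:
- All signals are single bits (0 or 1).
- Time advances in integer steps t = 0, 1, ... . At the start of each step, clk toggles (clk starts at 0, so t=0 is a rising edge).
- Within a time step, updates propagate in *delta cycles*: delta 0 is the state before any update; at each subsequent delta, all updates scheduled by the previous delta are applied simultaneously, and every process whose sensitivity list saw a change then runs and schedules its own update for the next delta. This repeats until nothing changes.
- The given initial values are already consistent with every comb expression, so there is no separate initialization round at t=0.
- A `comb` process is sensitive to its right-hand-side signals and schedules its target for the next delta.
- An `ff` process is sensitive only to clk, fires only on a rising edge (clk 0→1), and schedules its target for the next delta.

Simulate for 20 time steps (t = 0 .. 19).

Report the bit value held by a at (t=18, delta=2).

[bits: clk,a,b]
t=0: Δ0=001 Δ1=101 Δ2=100 Δ3=110 | 3Δ
t=1: Δ0=110 Δ1=010 | 1Δ
t=2: Δ0=010 Δ1=110 Δ2=111 Δ3=101 | 3Δ
t=3: Δ0=101 Δ1=001 | 1Δ
t=4: Δ0=001 Δ1=101 Δ2=100 Δ3=110 | 3Δ
t=5: Δ0=110 Δ1=010 | 1Δ
t=6: Δ0=010 Δ1=110 Δ2=111 Δ3=101 | 3Δ
t=7: Δ0=101 Δ1=001 | 1Δ
t=8: Δ0=001 Δ1=101 Δ2=100 Δ3=110 | 3Δ
t=9: Δ0=110 Δ1=010 | 1Δ
t=10: Δ0=010 Δ1=110 Δ2=111 Δ3=101 | 3Δ
t=11: Δ0=101 Δ1=001 | 1Δ
t=12: Δ0=001 Δ1=101 Δ2=100 Δ3=110 | 3Δ
t=13: Δ0=110 Δ1=010 | 1Δ
t=14: Δ0=010 Δ1=110 Δ2=111 Δ3=101 | 3Δ
t=15: Δ0=101 Δ1=001 | 1Δ
t=16: Δ0=001 Δ1=101 Δ2=100 Δ3=110 | 3Δ
t=17: Δ0=110 Δ1=010 | 1Δ
t=18: Δ0=010 Δ1=110 Δ2=111 Δ3=101 | 3Δ
t=19: Δ0=101 Δ1=001 | 1Δ

1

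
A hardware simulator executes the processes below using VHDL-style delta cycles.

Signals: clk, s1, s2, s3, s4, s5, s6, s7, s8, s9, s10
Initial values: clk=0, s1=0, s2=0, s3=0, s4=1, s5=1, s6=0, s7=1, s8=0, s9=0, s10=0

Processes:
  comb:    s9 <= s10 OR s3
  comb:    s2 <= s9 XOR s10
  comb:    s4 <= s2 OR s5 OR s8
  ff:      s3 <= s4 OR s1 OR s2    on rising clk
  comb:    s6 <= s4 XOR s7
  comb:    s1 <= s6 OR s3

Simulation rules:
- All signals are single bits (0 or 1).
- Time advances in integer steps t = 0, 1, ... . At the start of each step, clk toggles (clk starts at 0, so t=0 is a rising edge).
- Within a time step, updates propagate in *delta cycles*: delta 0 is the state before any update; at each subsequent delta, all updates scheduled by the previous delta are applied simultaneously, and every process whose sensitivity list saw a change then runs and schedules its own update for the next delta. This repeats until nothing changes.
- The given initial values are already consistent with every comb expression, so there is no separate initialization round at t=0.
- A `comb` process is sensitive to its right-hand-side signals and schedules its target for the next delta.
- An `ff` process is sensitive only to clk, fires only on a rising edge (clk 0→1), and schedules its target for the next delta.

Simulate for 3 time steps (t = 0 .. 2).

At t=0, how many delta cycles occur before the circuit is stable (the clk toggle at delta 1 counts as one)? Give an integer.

4

t0.Δ0 s9=0 s1=0 s6=0 clk=0 s2=0 s5=1 s3=0 s7=1 s4=1 s10=0 s8=0
t0.Δ1 s9=0 s1=0 s6=0 clk=1 s2=0 s5=1 s3=0 s7=1 s4=1 s10=0 s8=0
t0.Δ2 s9=0 s1=0 s6=0 clk=1 s2=0 s5=1 s3=1 s7=1 s4=1 s10=0 s8=0
t0.Δ3 s9=1 s1=1 s6=0 clk=1 s2=0 s5=1 s3=1 s7=1 s4=1 s10=0 s8=0
t0.Δ4 s9=1 s1=1 s6=0 clk=1 s2=1 s5=1 s3=1 s7=1 s4=1 s10=0 s8=0
t1.Δ0 s9=1 s1=1 s6=0 clk=1 s2=1 s5=1 s3=1 s7=1 s4=1 s10=0 s8=0
t1.Δ1 s9=1 s1=1 s6=0 clk=0 s2=1 s5=1 s3=1 s7=1 s4=1 s10=0 s8=0
t2.Δ0 s9=1 s1=1 s6=0 clk=0 s2=1 s5=1 s3=1 s7=1 s4=1 s10=0 s8=0
t2.Δ1 s9=1 s1=1 s6=0 clk=1 s2=1 s5=1 s3=1 s7=1 s4=1 s10=0 s8=0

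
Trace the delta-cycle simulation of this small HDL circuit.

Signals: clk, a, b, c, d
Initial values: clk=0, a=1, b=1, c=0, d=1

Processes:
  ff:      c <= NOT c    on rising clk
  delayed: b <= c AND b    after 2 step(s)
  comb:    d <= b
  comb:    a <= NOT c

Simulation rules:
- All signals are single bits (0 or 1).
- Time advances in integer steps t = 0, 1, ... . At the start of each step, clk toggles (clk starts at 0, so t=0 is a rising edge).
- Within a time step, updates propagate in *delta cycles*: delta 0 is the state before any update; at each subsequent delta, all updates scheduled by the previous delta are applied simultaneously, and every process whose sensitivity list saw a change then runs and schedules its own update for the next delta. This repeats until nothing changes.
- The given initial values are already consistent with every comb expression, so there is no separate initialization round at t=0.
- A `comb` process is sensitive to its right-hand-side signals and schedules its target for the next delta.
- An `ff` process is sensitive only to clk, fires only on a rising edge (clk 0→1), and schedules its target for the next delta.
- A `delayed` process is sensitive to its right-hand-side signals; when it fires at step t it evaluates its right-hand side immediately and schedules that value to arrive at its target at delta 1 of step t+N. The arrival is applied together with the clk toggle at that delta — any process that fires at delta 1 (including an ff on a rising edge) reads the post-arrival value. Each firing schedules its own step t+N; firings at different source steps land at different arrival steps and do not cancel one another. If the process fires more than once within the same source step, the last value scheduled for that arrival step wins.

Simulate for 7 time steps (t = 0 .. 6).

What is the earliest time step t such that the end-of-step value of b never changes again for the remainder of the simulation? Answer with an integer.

4

t0.Δ0 b=1 a=1 clk=0 c=0 d=1
t0.Δ1 b=1 a=1 clk=1 c=0 d=1
t0.Δ2 b=1 a=1 clk=1 c=1 d=1
t0.Δ3 b=1 a=0 clk=1 c=1 d=1
t1.Δ0 b=1 a=0 clk=1 c=1 d=1
t1.Δ1 b=1 a=0 clk=0 c=1 d=1
t2.Δ0 b=1 a=0 clk=0 c=1 d=1
t2.Δ1 b=1 a=0 clk=1 c=1 d=1
t2.Δ2 b=1 a=0 clk=1 c=0 d=1
t2.Δ3 b=1 a=1 clk=1 c=0 d=1
t3.Δ0 b=1 a=1 clk=1 c=0 d=1
t3.Δ1 b=1 a=1 clk=0 c=0 d=1
t4.Δ0 b=1 a=1 clk=0 c=0 d=1
t4.Δ1 b=0 a=1 clk=1 c=0 d=1
t4.Δ2 b=0 a=1 clk=1 c=1 d=0
t4.Δ3 b=0 a=0 clk=1 c=1 d=0
t5.Δ0 b=0 a=0 clk=1 c=1 d=0
t5.Δ1 b=0 a=0 clk=0 c=1 d=0
t6.Δ0 b=0 a=0 clk=0 c=1 d=0
t6.Δ1 b=0 a=0 clk=1 c=1 d=0
t6.Δ2 b=0 a=0 clk=1 c=0 d=0
t6.Δ3 b=0 a=1 clk=1 c=0 d=0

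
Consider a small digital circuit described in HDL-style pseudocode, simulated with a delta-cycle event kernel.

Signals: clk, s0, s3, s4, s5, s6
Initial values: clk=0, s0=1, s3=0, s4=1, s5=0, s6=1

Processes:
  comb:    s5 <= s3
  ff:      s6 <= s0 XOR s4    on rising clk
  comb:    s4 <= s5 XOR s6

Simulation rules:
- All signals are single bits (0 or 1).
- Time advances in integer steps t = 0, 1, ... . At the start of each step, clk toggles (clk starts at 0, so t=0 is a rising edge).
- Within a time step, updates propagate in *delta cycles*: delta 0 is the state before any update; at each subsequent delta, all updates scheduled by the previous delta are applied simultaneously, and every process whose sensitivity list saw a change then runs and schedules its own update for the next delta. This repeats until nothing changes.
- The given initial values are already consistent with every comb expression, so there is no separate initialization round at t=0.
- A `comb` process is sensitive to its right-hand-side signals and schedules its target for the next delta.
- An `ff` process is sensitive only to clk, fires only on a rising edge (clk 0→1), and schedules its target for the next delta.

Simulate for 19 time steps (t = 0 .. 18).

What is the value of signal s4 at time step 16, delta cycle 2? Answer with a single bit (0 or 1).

1

t=0 Δ0: s6=1 s5=0 s3=0 clk=0 s0=1 s4=1
  Δ1: clk:0→1
  Δ2: s6:1→0
  Δ3: s4:1→0
  (3Δ to stable)
t=1 Δ0: s6=0 s5=0 s3=0 clk=1 s0=1 s4=0
  Δ1: clk:1→0
  (1Δ to stable)
t=2 Δ0: s6=0 s5=0 s3=0 clk=0 s0=1 s4=0
  Δ1: clk:0→1
  Δ2: s6:0→1
  Δ3: s4:0→1
  (3Δ to stable)
t=3 Δ0: s6=1 s5=0 s3=0 clk=1 s0=1 s4=1
  Δ1: clk:1→0
  (1Δ to stable)
t=4 Δ0: s6=1 s5=0 s3=0 clk=0 s0=1 s4=1
  Δ1: clk:0→1
  Δ2: s6:1→0
  Δ3: s4:1→0
  (3Δ to stable)
t=5 Δ0: s6=0 s5=0 s3=0 clk=1 s0=1 s4=0
  Δ1: clk:1→0
  (1Δ to stable)
t=6 Δ0: s6=0 s5=0 s3=0 clk=0 s0=1 s4=0
  Δ1: clk:0→1
  Δ2: s6:0→1
  Δ3: s4:0→1
  (3Δ to stable)
t=7 Δ0: s6=1 s5=0 s3=0 clk=1 s0=1 s4=1
  Δ1: clk:1→0
  (1Δ to stable)
t=8 Δ0: s6=1 s5=0 s3=0 clk=0 s0=1 s4=1
  Δ1: clk:0→1
  Δ2: s6:1→0
  Δ3: s4:1→0
  (3Δ to stable)
t=9 Δ0: s6=0 s5=0 s3=0 clk=1 s0=1 s4=0
  Δ1: clk:1→0
  (1Δ to stable)
t=10 Δ0: s6=0 s5=0 s3=0 clk=0 s0=1 s4=0
  Δ1: clk:0→1
  Δ2: s6:0→1
  Δ3: s4:0→1
  (3Δ to stable)
t=11 Δ0: s6=1 s5=0 s3=0 clk=1 s0=1 s4=1
  Δ1: clk:1→0
  (1Δ to stable)
t=12 Δ0: s6=1 s5=0 s3=0 clk=0 s0=1 s4=1
  Δ1: clk:0→1
  Δ2: s6:1→0
  Δ3: s4:1→0
  (3Δ to stable)
t=13 Δ0: s6=0 s5=0 s3=0 clk=1 s0=1 s4=0
  Δ1: clk:1→0
  (1Δ to stable)
t=14 Δ0: s6=0 s5=0 s3=0 clk=0 s0=1 s4=0
  Δ1: clk:0→1
  Δ2: s6:0→1
  Δ3: s4:0→1
  (3Δ to stable)
t=15 Δ0: s6=1 s5=0 s3=0 clk=1 s0=1 s4=1
  Δ1: clk:1→0
  (1Δ to stable)
t=16 Δ0: s6=1 s5=0 s3=0 clk=0 s0=1 s4=1
  Δ1: clk:0→1
  Δ2: s6:1→0
  Δ3: s4:1→0
  (3Δ to stable)
t=17 Δ0: s6=0 s5=0 s3=0 clk=1 s0=1 s4=0
  Δ1: clk:1→0
  (1Δ to stable)
t=18 Δ0: s6=0 s5=0 s3=0 clk=0 s0=1 s4=0
  Δ1: clk:0→1
  Δ2: s6:0→1
  Δ3: s4:0→1
  (3Δ to stable)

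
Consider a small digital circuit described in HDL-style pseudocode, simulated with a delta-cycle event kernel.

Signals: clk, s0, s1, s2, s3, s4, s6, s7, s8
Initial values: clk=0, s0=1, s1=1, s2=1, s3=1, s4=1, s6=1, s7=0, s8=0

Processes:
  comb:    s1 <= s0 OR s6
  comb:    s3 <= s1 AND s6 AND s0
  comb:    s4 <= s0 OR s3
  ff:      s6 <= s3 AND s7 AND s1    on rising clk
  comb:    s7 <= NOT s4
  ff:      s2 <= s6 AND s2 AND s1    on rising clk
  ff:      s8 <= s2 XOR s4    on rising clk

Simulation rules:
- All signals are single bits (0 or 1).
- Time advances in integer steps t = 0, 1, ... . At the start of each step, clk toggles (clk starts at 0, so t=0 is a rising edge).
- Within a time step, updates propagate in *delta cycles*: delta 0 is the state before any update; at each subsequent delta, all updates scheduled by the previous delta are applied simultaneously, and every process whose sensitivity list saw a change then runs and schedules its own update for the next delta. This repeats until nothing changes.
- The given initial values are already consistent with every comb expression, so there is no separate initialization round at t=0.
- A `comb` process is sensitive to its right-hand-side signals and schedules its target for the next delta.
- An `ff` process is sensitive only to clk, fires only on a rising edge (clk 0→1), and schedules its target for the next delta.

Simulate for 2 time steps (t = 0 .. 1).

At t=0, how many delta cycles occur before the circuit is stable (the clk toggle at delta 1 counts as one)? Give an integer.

t0.Δ0 s2=1 s7=0 s6=1 s0=1 s1=1 s3=1 s8=0 clk=0 s4=1
t0.Δ1 s2=1 s7=0 s6=1 s0=1 s1=1 s3=1 s8=0 clk=1 s4=1
t0.Δ2 s2=1 s7=0 s6=0 s0=1 s1=1 s3=1 s8=0 clk=1 s4=1
t0.Δ3 s2=1 s7=0 s6=0 s0=1 s1=1 s3=0 s8=0 clk=1 s4=1
t1.Δ0 s2=1 s7=0 s6=0 s0=1 s1=1 s3=0 s8=0 clk=1 s4=1
t1.Δ1 s2=1 s7=0 s6=0 s0=1 s1=1 s3=0 s8=0 clk=0 s4=1

3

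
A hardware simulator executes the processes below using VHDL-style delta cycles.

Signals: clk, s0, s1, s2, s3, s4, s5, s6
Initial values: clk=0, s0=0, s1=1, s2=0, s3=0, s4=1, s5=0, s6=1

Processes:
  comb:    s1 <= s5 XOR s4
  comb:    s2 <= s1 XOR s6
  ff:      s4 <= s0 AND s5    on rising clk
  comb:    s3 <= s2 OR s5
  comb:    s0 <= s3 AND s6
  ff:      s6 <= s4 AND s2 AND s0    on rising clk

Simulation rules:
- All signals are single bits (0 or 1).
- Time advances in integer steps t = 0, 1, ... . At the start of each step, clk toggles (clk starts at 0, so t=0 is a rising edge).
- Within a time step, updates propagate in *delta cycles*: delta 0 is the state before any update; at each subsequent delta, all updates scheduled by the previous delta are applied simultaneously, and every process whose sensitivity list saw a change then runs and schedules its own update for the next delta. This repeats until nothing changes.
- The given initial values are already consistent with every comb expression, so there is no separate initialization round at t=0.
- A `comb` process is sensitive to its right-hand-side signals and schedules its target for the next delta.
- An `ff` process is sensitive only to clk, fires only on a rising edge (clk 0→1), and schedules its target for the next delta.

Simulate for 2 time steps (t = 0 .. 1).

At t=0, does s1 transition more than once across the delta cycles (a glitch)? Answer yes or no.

no

t0.Δ0 s0=0 clk=0 s6=1 s4=1 s2=0 s3=0 s5=0 s1=1
t0.Δ1 s0=0 clk=1 s6=1 s4=1 s2=0 s3=0 s5=0 s1=1
t0.Δ2 s0=0 clk=1 s6=0 s4=0 s2=0 s3=0 s5=0 s1=1
t0.Δ3 s0=0 clk=1 s6=0 s4=0 s2=1 s3=0 s5=0 s1=0
t0.Δ4 s0=0 clk=1 s6=0 s4=0 s2=0 s3=1 s5=0 s1=0
t0.Δ5 s0=0 clk=1 s6=0 s4=0 s2=0 s3=0 s5=0 s1=0
t1.Δ0 s0=0 clk=1 s6=0 s4=0 s2=0 s3=0 s5=0 s1=0
t1.Δ1 s0=0 clk=0 s6=0 s4=0 s2=0 s3=0 s5=0 s1=0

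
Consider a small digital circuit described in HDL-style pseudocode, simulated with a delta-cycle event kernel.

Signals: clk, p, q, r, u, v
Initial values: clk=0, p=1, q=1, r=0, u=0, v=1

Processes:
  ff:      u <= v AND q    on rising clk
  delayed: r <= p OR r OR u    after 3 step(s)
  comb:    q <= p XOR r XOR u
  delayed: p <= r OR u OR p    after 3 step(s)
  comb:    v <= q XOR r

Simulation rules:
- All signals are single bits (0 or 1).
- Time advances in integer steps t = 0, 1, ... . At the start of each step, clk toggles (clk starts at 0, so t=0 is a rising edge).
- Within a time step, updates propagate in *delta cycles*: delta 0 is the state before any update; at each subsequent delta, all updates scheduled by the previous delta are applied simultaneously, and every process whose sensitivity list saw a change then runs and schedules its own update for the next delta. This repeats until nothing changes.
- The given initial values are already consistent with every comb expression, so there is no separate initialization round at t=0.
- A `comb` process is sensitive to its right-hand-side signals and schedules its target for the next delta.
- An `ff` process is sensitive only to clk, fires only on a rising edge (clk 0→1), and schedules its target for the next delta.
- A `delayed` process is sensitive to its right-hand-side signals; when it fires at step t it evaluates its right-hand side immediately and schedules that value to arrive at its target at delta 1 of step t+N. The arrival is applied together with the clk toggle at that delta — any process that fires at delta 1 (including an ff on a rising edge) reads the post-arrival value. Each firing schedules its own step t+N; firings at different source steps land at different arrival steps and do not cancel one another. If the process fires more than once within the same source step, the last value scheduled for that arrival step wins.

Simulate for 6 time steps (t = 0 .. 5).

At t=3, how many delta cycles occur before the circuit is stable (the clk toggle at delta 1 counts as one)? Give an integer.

t0.Δ0 q=1 clk=0 v=1 r=0 u=0 p=1
t0.Δ1 q=1 clk=1 v=1 r=0 u=0 p=1
t0.Δ2 q=1 clk=1 v=1 r=0 u=1 p=1
t0.Δ3 q=0 clk=1 v=1 r=0 u=1 p=1
t0.Δ4 q=0 clk=1 v=0 r=0 u=1 p=1
t1.Δ0 q=0 clk=1 v=0 r=0 u=1 p=1
t1.Δ1 q=0 clk=0 v=0 r=0 u=1 p=1
t2.Δ0 q=0 clk=0 v=0 r=0 u=1 p=1
t2.Δ1 q=0 clk=1 v=0 r=0 u=1 p=1
t2.Δ2 q=0 clk=1 v=0 r=0 u=0 p=1
t2.Δ3 q=1 clk=1 v=0 r=0 u=0 p=1
t2.Δ4 q=1 clk=1 v=1 r=0 u=0 p=1
t3.Δ0 q=1 clk=1 v=1 r=0 u=0 p=1
t3.Δ1 q=1 clk=0 v=1 r=1 u=0 p=1
t3.Δ2 q=0 clk=0 v=0 r=1 u=0 p=1
t3.Δ3 q=0 clk=0 v=1 r=1 u=0 p=1
t4.Δ0 q=0 clk=0 v=1 r=1 u=0 p=1
t4.Δ1 q=0 clk=1 v=1 r=1 u=0 p=1
t5.Δ0 q=0 clk=1 v=1 r=1 u=0 p=1
t5.Δ1 q=0 clk=0 v=1 r=1 u=0 p=1

3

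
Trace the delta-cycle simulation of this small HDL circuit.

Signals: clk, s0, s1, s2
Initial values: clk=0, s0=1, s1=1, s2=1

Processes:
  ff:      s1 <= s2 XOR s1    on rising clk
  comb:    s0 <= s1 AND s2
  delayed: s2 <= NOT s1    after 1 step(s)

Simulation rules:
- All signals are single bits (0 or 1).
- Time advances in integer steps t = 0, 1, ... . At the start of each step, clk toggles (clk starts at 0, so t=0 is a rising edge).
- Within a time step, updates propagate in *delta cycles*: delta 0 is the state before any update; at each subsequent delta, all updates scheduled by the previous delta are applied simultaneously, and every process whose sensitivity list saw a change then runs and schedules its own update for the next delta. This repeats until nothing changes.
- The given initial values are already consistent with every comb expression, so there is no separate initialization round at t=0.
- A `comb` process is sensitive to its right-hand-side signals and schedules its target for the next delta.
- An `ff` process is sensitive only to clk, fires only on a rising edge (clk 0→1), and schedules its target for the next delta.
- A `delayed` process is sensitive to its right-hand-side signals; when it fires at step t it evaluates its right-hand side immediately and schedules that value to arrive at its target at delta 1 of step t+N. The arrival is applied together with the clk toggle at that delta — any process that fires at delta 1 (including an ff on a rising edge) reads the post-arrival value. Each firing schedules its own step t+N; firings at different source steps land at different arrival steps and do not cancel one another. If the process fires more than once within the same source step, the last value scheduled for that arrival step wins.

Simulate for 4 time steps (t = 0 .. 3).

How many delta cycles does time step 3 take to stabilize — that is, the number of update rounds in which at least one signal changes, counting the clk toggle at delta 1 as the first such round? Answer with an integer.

2

t=0 Δ0: s2=1 s1=1 clk=0 s0=1
  Δ1: clk:0→1
  Δ2: s1:1→0
  Δ3: s0:1→0
  (3Δ to stable)
t=1 Δ0: s2=1 s1=0 clk=1 s0=0
  Δ1: clk:1→0
  (1Δ to stable)
t=2 Δ0: s2=1 s1=0 clk=0 s0=0
  Δ1: clk:0→1
  Δ2: s1:0→1
  Δ3: s0:0→1
  (3Δ to stable)
t=3 Δ0: s2=1 s1=1 clk=1 s0=1
  Δ1: s2:1→0, clk:1→0
  Δ2: s0:1→0
  (2Δ to stable)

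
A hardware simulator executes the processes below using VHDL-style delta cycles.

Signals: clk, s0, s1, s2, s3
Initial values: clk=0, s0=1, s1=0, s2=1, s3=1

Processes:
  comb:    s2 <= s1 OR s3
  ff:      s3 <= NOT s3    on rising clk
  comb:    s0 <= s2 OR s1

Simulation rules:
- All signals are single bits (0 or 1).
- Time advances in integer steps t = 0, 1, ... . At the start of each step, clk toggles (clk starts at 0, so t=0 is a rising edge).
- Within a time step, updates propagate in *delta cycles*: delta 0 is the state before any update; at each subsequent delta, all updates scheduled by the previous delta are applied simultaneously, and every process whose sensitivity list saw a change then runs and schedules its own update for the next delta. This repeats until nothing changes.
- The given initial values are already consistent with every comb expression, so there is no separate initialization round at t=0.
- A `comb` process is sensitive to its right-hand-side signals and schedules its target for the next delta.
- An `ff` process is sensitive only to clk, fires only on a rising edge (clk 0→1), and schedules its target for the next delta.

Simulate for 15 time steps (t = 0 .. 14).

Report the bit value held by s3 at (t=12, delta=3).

[bits: s0,s1,s3,s2,clk]
t=0: Δ0=10110 Δ1=10111 Δ2=10011 Δ3=10001 Δ4=00001 | 4Δ
t=1: Δ0=00001 Δ1=00000 | 1Δ
t=2: Δ0=00000 Δ1=00001 Δ2=00101 Δ3=00111 Δ4=10111 | 4Δ
t=3: Δ0=10111 Δ1=10110 | 1Δ
t=4: Δ0=10110 Δ1=10111 Δ2=10011 Δ3=10001 Δ4=00001 | 4Δ
t=5: Δ0=00001 Δ1=00000 | 1Δ
t=6: Δ0=00000 Δ1=00001 Δ2=00101 Δ3=00111 Δ4=10111 | 4Δ
t=7: Δ0=10111 Δ1=10110 | 1Δ
t=8: Δ0=10110 Δ1=10111 Δ2=10011 Δ3=10001 Δ4=00001 | 4Δ
t=9: Δ0=00001 Δ1=00000 | 1Δ
t=10: Δ0=00000 Δ1=00001 Δ2=00101 Δ3=00111 Δ4=10111 | 4Δ
t=11: Δ0=10111 Δ1=10110 | 1Δ
t=12: Δ0=10110 Δ1=10111 Δ2=10011 Δ3=10001 Δ4=00001 | 4Δ
t=13: Δ0=00001 Δ1=00000 | 1Δ
t=14: Δ0=00000 Δ1=00001 Δ2=00101 Δ3=00111 Δ4=10111 | 4Δ

0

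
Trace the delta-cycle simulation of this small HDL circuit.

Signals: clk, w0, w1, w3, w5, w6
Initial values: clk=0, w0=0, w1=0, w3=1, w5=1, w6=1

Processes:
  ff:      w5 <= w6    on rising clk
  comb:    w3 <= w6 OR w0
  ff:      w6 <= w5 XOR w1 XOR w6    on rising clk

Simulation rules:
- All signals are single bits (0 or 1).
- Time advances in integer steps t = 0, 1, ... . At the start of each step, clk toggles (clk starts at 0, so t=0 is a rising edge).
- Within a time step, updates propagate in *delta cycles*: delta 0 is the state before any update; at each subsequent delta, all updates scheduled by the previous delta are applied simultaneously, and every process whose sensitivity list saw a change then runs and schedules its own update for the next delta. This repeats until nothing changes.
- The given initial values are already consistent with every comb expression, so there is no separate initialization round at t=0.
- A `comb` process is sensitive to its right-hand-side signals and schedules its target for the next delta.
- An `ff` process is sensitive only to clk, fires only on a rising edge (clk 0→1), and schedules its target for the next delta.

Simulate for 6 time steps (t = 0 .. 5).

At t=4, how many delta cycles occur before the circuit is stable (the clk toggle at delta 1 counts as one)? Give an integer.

2

t=0 Δ0: w1=0 w6=1 w3=1 w0=0 w5=1 clk=0
  Δ1: clk:0→1
  Δ2: w6:1→0
  Δ3: w3:1→0
  (3Δ to stable)
t=1 Δ0: w1=0 w6=0 w3=0 w0=0 w5=1 clk=1
  Δ1: clk:1→0
  (1Δ to stable)
t=2 Δ0: w1=0 w6=0 w3=0 w0=0 w5=1 clk=0
  Δ1: clk:0→1
  Δ2: w6:0→1, w5:1→0
  Δ3: w3:0→1
  (3Δ to stable)
t=3 Δ0: w1=0 w6=1 w3=1 w0=0 w5=0 clk=1
  Δ1: clk:1→0
  (1Δ to stable)
t=4 Δ0: w1=0 w6=1 w3=1 w0=0 w5=0 clk=0
  Δ1: clk:0→1
  Δ2: w5:0→1
  (2Δ to stable)
t=5 Δ0: w1=0 w6=1 w3=1 w0=0 w5=1 clk=1
  Δ1: clk:1→0
  (1Δ to stable)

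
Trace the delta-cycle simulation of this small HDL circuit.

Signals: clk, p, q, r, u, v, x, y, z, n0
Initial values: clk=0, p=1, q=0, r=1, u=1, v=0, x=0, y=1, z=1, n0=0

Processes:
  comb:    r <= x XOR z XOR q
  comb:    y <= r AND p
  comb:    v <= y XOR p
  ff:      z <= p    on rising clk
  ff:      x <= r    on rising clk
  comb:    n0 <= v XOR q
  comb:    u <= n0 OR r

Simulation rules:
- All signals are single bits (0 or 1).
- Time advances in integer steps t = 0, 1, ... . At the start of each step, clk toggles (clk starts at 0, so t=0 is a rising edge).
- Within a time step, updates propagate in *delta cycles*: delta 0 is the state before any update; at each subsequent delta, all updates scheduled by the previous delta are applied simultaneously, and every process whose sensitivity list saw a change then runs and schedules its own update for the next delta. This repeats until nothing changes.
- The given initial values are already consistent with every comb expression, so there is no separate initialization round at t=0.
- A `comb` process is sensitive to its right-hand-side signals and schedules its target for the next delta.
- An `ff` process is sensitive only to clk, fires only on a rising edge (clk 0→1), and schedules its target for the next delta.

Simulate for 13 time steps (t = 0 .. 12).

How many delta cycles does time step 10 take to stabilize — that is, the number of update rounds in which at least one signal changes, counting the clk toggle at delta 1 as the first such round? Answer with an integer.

6

[bits: p,v,clk,q,z,u,n0,x,r,y]
t=0: Δ0=1000110011 Δ1=1010110011 Δ2=1010110111 Δ3=1010110101 Δ4=1010100100 Δ5=1110100100 Δ6=1110101100 Δ7=1110111100 | 7Δ
t=1: Δ0=1110111100 Δ1=1100111100 | 1Δ
t=2: Δ0=1100111100 Δ1=1110111100 Δ2=1110111000 Δ3=1110111010 Δ4=1110111011 Δ5=1010111011 Δ6=1010110011 | 6Δ
t=3: Δ0=1010110011 Δ1=1000110011 | 1Δ
t=4: Δ0=1000110011 Δ1=1010110011 Δ2=1010110111 Δ3=1010110101 Δ4=1010100100 Δ5=1110100100 Δ6=1110101100 Δ7=1110111100 | 7Δ
t=5: Δ0=1110111100 Δ1=1100111100 | 1Δ
t=6: Δ0=1100111100 Δ1=1110111100 Δ2=1110111000 Δ3=1110111010 Δ4=1110111011 Δ5=1010111011 Δ6=1010110011 | 6Δ
t=7: Δ0=1010110011 Δ1=1000110011 | 1Δ
t=8: Δ0=1000110011 Δ1=1010110011 Δ2=1010110111 Δ3=1010110101 Δ4=1010100100 Δ5=1110100100 Δ6=1110101100 Δ7=1110111100 | 7Δ
t=9: Δ0=1110111100 Δ1=1100111100 | 1Δ
t=10: Δ0=1100111100 Δ1=1110111100 Δ2=1110111000 Δ3=1110111010 Δ4=1110111011 Δ5=1010111011 Δ6=1010110011 | 6Δ
t=11: Δ0=1010110011 Δ1=1000110011 | 1Δ
t=12: Δ0=1000110011 Δ1=1010110011 Δ2=1010110111 Δ3=1010110101 Δ4=1010100100 Δ5=1110100100 Δ6=1110101100 Δ7=1110111100 | 7Δ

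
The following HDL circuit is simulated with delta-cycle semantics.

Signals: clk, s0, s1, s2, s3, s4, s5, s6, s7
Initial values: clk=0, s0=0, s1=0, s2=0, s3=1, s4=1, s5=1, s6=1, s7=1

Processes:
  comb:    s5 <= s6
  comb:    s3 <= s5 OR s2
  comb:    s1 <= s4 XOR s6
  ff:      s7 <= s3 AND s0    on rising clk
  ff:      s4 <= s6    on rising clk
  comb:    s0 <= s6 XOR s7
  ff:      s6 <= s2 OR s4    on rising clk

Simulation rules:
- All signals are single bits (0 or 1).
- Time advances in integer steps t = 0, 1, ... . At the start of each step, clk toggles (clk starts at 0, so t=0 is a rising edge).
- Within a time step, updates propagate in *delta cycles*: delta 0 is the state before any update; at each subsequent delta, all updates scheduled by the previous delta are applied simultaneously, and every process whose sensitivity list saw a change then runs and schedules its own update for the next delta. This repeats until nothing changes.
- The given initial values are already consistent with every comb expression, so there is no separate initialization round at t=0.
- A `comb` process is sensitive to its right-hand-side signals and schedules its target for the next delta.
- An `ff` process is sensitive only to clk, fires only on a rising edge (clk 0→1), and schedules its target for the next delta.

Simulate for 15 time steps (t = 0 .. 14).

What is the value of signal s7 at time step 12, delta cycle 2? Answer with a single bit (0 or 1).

[bits: s3,s6,s5,s7,s2,s0,s1,s4,clk]
t=0: Δ0=111100010 Δ1=111100011 Δ2=111000011 Δ3=111001011 | 3Δ
t=1: Δ0=111001011 Δ1=111001010 | 1Δ
t=2: Δ0=111001010 Δ1=111001011 Δ2=111101011 Δ3=111100011 | 3Δ
t=3: Δ0=111100011 Δ1=111100010 | 1Δ
t=4: Δ0=111100010 Δ1=111100011 Δ2=111000011 Δ3=111001011 | 3Δ
t=5: Δ0=111001011 Δ1=111001010 | 1Δ
t=6: Δ0=111001010 Δ1=111001011 Δ2=111101011 Δ3=111100011 | 3Δ
t=7: Δ0=111100011 Δ1=111100010 | 1Δ
t=8: Δ0=111100010 Δ1=111100011 Δ2=111000011 Δ3=111001011 | 3Δ
t=9: Δ0=111001011 Δ1=111001010 | 1Δ
t=10: Δ0=111001010 Δ1=111001011 Δ2=111101011 Δ3=111100011 | 3Δ
t=11: Δ0=111100011 Δ1=111100010 | 1Δ
t=12: Δ0=111100010 Δ1=111100011 Δ2=111000011 Δ3=111001011 | 3Δ
t=13: Δ0=111001011 Δ1=111001010 | 1Δ
t=14: Δ0=111001010 Δ1=111001011 Δ2=111101011 Δ3=111100011 | 3Δ

0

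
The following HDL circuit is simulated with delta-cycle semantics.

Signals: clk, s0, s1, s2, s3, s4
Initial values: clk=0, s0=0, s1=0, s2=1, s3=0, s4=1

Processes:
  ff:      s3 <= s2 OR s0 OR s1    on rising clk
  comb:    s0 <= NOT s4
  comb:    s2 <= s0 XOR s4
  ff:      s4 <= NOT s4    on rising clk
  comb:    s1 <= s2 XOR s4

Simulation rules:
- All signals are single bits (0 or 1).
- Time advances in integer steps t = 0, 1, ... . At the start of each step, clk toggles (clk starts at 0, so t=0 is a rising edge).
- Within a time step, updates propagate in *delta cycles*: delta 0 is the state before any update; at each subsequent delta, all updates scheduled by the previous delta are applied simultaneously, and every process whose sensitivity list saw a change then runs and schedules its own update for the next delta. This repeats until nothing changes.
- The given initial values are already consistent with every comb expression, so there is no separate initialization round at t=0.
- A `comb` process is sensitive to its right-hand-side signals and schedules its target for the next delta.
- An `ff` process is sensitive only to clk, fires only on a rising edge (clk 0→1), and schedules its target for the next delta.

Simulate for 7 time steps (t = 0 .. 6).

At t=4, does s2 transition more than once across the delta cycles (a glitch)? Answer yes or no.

yes

[bits: s2,s4,s1,s3,s0,clk]
t=0: Δ0=110000 Δ1=110001 Δ2=100101 Δ3=001111 Δ4=100111 Δ5=101111 | 5Δ
t=1: Δ0=101111 Δ1=101110 | 1Δ
t=2: Δ0=101110 Δ1=101111 Δ2=111111 Δ3=010101 Δ4=111101 Δ5=110101 | 5Δ
t=3: Δ0=110101 Δ1=110100 | 1Δ
t=4: Δ0=110100 Δ1=110101 Δ2=100101 Δ3=001111 Δ4=100111 Δ5=101111 | 5Δ
t=5: Δ0=101111 Δ1=101110 | 1Δ
t=6: Δ0=101110 Δ1=101111 Δ2=111111 Δ3=010101 Δ4=111101 Δ5=110101 | 5Δ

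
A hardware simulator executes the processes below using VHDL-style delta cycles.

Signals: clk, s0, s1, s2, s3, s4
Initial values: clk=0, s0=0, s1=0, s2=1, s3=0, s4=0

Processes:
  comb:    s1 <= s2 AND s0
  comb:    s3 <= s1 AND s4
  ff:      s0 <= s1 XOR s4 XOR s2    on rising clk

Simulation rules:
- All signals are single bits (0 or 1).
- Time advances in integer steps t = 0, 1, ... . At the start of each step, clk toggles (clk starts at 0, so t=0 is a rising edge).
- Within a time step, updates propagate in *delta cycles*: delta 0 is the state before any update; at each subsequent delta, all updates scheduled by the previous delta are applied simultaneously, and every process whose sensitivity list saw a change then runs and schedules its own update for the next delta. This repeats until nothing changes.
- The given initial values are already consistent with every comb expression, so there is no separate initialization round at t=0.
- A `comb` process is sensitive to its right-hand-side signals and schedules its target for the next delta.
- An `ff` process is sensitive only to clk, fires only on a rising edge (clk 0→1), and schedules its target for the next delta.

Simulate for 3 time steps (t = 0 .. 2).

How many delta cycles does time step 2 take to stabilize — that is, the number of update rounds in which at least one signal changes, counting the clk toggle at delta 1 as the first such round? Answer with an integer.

3

t=0 Δ0: clk=0 s2=1 s0=0 s3=0 s1=0 s4=0
  Δ1: clk:0→1
  Δ2: s0:0→1
  Δ3: s1:0→1
  (3Δ to stable)
t=1 Δ0: clk=1 s2=1 s0=1 s3=0 s1=1 s4=0
  Δ1: clk:1→0
  (1Δ to stable)
t=2 Δ0: clk=0 s2=1 s0=1 s3=0 s1=1 s4=0
  Δ1: clk:0→1
  Δ2: s0:1→0
  Δ3: s1:1→0
  (3Δ to stable)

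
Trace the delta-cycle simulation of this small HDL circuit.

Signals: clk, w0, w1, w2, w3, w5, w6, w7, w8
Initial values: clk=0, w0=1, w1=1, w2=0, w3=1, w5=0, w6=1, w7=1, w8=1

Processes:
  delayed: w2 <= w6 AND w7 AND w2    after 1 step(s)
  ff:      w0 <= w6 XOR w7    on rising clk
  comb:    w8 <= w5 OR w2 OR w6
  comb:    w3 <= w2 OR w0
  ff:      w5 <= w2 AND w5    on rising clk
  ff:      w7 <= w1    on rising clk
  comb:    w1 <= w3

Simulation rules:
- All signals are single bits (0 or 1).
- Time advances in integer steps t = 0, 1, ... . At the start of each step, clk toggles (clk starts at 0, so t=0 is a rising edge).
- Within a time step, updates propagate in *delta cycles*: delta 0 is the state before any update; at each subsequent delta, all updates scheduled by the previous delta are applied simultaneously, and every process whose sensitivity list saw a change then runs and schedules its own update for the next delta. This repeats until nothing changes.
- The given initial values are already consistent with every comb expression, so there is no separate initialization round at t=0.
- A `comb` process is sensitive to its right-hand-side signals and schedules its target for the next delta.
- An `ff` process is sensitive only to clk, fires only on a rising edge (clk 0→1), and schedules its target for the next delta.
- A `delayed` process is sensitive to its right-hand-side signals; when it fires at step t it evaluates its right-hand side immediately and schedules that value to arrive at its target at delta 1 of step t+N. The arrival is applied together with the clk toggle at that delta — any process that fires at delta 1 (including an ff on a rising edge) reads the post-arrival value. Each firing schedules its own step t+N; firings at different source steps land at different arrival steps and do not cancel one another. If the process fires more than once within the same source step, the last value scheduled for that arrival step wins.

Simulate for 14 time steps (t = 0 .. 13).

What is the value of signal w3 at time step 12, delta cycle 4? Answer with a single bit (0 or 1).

t=0 Δ0: w1=1 w5=0 w3=1 clk=0 w8=1 w7=1 w6=1 w2=0 w0=1
  Δ1: clk:0→1
  Δ2: w0:1→0
  Δ3: w3:1→0
  Δ4: w1:1→0
  (4Δ to stable)
t=1 Δ0: w1=0 w5=0 w3=0 clk=1 w8=1 w7=1 w6=1 w2=0 w0=0
  Δ1: clk:1→0
  (1Δ to stable)
t=2 Δ0: w1=0 w5=0 w3=0 clk=0 w8=1 w7=1 w6=1 w2=0 w0=0
  Δ1: clk:0→1
  Δ2: w7:1→0
  (2Δ to stable)
t=3 Δ0: w1=0 w5=0 w3=0 clk=1 w8=1 w7=0 w6=1 w2=0 w0=0
  Δ1: clk:1→0
  (1Δ to stable)
t=4 Δ0: w1=0 w5=0 w3=0 clk=0 w8=1 w7=0 w6=1 w2=0 w0=0
  Δ1: clk:0→1
  Δ2: w0:0→1
  Δ3: w3:0→1
  Δ4: w1:0→1
  (4Δ to stable)
t=5 Δ0: w1=1 w5=0 w3=1 clk=1 w8=1 w7=0 w6=1 w2=0 w0=1
  Δ1: clk:1→0
  (1Δ to stable)
t=6 Δ0: w1=1 w5=0 w3=1 clk=0 w8=1 w7=0 w6=1 w2=0 w0=1
  Δ1: clk:0→1
  Δ2: w7:0→1
  (2Δ to stable)
t=7 Δ0: w1=1 w5=0 w3=1 clk=1 w8=1 w7=1 w6=1 w2=0 w0=1
  Δ1: clk:1→0
  (1Δ to stable)
t=8 Δ0: w1=1 w5=0 w3=1 clk=0 w8=1 w7=1 w6=1 w2=0 w0=1
  Δ1: clk:0→1
  Δ2: w0:1→0
  Δ3: w3:1→0
  Δ4: w1:1→0
  (4Δ to stable)
t=9 Δ0: w1=0 w5=0 w3=0 clk=1 w8=1 w7=1 w6=1 w2=0 w0=0
  Δ1: clk:1→0
  (1Δ to stable)
t=10 Δ0: w1=0 w5=0 w3=0 clk=0 w8=1 w7=1 w6=1 w2=0 w0=0
  Δ1: clk:0→1
  Δ2: w7:1→0
  (2Δ to stable)
t=11 Δ0: w1=0 w5=0 w3=0 clk=1 w8=1 w7=0 w6=1 w2=0 w0=0
  Δ1: clk:1→0
  (1Δ to stable)
t=12 Δ0: w1=0 w5=0 w3=0 clk=0 w8=1 w7=0 w6=1 w2=0 w0=0
  Δ1: clk:0→1
  Δ2: w0:0→1
  Δ3: w3:0→1
  Δ4: w1:0→1
  (4Δ to stable)
t=13 Δ0: w1=1 w5=0 w3=1 clk=1 w8=1 w7=0 w6=1 w2=0 w0=1
  Δ1: clk:1→0
  (1Δ to stable)

1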